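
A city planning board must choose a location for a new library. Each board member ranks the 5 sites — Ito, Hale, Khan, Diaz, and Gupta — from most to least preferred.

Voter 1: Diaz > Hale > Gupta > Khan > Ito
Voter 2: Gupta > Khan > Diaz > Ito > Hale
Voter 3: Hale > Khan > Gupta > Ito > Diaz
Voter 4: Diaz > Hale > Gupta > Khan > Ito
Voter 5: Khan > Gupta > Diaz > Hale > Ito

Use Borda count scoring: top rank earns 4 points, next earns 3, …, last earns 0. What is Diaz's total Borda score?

12

Borda scores:
  Ito: 0 + 1 + 1 + 0 + 0 = 2
  Hale: 3 + 0 + 4 + 3 + 1 = 11
  Khan: 1 + 3 + 3 + 1 + 4 = 12
  Diaz: 4 + 2 + 0 + 4 + 2 = 12
  Gupta: 2 + 4 + 2 + 2 + 3 = 13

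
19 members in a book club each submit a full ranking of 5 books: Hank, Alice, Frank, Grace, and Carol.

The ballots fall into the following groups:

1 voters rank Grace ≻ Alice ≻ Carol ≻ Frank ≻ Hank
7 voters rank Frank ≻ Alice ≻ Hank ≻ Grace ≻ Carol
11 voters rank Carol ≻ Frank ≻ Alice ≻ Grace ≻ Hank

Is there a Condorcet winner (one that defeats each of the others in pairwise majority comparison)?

Head-to-head results (19 voters total):
Hank vs Alice: Alice wins 19–0.
Hank vs Frank: Frank wins 19–0.
Hank vs Grace: Grace wins 12–7.
Hank vs Carol: Carol wins 12–7.
Alice vs Frank: Frank wins 18–1.
Alice vs Grace: Alice wins 18–1.
Alice vs Carol: Carol wins 11–8.
Frank vs Grace: Frank wins 18–1.
Frank vs Carol: Carol wins 12–7.
Grace vs Carol: Carol wins 11–8.
Carol beats each rival — Hank (12–7), Alice (11–8), Frank (12–7), Grace (11–8) — so Carol is the Condorcet winner.

Yes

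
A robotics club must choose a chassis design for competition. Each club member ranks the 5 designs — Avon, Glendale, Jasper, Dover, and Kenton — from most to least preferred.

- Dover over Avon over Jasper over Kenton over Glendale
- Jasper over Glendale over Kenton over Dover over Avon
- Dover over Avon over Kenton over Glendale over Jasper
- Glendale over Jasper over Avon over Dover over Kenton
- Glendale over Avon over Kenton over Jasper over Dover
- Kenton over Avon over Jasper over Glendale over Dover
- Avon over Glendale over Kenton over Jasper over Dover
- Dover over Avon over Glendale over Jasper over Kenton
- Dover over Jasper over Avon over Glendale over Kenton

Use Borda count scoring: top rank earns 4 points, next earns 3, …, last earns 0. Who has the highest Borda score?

Avon

Borda scores:
  Avon: 3 + 0 + 3 + 2 + 3 + 3 + 4 + 3 + 2 = 23
  Glendale: 0 + 3 + 1 + 4 + 4 + 1 + 3 + 2 + 1 = 19
  Jasper: 2 + 4 + 0 + 3 + 1 + 2 + 1 + 1 + 3 = 17
  Dover: 4 + 1 + 4 + 1 + 0 + 0 + 0 + 4 + 4 = 18
  Kenton: 1 + 2 + 2 + 0 + 2 + 4 + 2 + 0 + 0 = 13
Avon has the highest total.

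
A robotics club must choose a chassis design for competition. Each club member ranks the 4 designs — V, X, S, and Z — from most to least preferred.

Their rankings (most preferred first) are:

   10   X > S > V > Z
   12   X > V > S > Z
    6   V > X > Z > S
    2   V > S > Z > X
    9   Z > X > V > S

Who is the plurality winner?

X

First-place vote totals:
  V: 8
  X: 22
  S: 0
  Z: 9
X has the most first-place votes.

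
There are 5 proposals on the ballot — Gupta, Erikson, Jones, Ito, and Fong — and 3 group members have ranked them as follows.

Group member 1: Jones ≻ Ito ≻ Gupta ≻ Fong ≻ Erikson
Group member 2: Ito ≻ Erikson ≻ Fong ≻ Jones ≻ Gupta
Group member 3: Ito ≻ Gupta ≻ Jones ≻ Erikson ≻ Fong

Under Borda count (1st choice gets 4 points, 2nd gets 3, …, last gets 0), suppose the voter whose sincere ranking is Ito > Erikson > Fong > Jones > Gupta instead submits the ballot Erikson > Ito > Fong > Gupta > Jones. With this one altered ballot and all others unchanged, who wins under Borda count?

Borda totals with the altered ballot: Gupta 6, Erikson 5, Jones 6, Ito 10, Fong 3.
The winner is unchanged: still Ito.

Ito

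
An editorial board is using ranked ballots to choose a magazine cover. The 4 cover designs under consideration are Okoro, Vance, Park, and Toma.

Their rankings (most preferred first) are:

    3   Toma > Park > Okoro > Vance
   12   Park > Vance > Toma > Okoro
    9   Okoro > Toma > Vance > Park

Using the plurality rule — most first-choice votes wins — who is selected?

First-place vote totals:
  Okoro: 9
  Vance: 0
  Park: 12
  Toma: 3
Park has the most first-place votes.

Park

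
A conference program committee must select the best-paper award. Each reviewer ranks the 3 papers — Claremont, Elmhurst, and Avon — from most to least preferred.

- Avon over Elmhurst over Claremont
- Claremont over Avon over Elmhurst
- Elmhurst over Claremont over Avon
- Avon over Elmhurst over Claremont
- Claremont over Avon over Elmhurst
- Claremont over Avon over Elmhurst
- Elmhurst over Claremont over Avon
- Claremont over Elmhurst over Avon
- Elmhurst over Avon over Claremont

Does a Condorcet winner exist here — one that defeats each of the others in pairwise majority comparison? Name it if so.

Head-to-head results (9 voters total):
Claremont vs Elmhurst: Elmhurst wins 5–4.
Claremont vs Avon: Claremont wins 6–3.
Elmhurst vs Avon: Avon wins 5–4.
No candidate beats all others: Claremont beats Avon beats Elmhurst beats Claremont, a majority cycle.

There is no Condorcet winner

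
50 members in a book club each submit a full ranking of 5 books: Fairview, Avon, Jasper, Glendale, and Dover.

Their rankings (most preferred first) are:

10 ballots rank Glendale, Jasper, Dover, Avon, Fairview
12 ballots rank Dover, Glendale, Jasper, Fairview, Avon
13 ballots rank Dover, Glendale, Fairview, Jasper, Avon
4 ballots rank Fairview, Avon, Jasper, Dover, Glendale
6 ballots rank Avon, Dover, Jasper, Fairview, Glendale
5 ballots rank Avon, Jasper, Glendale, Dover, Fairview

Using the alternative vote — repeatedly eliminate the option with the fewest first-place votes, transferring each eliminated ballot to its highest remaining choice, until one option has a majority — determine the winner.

Round 1: Dover 25, Avon 11, Glendale 10, Fairview 4, Jasper 0. Jasper has the fewest and is eliminated.
Round 2: Dover 25, Avon 11, Glendale 10, Fairview 4. Fairview has the fewest and is eliminated.
Round 3: Dover 25, Avon 15, Glendale 10. Glendale has the fewest and is eliminated.
Round 4: Dover 35, Avon 15. Dover has a majority.

Dover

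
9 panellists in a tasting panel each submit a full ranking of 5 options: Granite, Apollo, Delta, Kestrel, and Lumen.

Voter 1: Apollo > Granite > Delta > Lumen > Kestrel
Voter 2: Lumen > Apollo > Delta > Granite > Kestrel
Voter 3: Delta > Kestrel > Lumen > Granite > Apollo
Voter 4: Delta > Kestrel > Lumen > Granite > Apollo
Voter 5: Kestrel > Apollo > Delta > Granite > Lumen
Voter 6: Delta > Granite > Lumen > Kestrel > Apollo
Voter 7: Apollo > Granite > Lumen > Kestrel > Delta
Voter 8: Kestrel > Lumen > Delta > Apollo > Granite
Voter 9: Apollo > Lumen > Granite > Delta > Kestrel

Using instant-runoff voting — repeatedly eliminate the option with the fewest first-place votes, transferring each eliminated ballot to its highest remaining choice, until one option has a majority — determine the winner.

Apollo

Round 1: Apollo 3, Delta 3, Kestrel 2, Lumen 1, Granite 0. Granite has the fewest and is eliminated.
Round 2: Apollo 3, Delta 3, Kestrel 2, Lumen 1. Lumen has the fewest and is eliminated.
Round 3: Apollo 4, Delta 3, Kestrel 2. Kestrel has the fewest and is eliminated.
Round 4: Apollo 5, Delta 4. Apollo has a majority.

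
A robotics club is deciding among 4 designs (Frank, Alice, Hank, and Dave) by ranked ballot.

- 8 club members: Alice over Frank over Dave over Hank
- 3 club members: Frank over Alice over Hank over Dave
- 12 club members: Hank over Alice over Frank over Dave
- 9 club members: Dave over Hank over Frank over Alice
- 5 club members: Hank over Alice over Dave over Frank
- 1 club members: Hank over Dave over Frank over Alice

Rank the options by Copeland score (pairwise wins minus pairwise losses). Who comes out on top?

Hank

Pairwise results:
  Frank vs Alice: Alice wins 25–13.
  Frank vs Hank: Hank wins 27–11.
  Frank vs Dave: Frank wins 23–15.
  Alice vs Hank: Hank wins 27–11.
  Alice vs Dave: Alice wins 28–10.
  Hank vs Dave: Hank wins 21–17.
Copeland scores (wins − losses):
  Frank: 1 − 2 = -1
  Alice: 2 − 1 = 1
  Hank: 3 − 0 = 3
  Dave: 0 − 3 = -3
Hank has the best Copeland score.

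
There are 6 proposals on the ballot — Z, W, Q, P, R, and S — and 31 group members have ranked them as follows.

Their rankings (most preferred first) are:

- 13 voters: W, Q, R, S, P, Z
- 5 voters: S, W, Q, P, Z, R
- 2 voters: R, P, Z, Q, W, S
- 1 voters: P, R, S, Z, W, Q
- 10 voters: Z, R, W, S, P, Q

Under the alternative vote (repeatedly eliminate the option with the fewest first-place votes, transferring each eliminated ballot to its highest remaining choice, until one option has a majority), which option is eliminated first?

Round 1: W 13, Z 10, S 5, R 2, P 1, Q 0. Q has the fewest and is eliminated.
Round 2: W 13, Z 10, S 5, R 2, P 1. P has the fewest and is eliminated.
Round 3: W 13, Z 10, S 5, R 3. R has the fewest and is eliminated.
Round 4: W 13, Z 12, S 6. S has the fewest and is eliminated.
Round 5: W 18, Z 13. W has a majority.

Q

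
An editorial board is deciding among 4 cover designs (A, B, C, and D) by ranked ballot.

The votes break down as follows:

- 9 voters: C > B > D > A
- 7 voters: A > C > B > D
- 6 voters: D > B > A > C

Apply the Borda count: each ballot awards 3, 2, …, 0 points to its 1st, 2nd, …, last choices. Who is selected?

Borda scores:
  A: 9·0 + 7·3 + 6·1 = 27
  B: 9·2 + 7·1 + 6·2 = 37
  C: 9·3 + 7·2 + 6·0 = 41
  D: 9·1 + 7·0 + 6·3 = 27
C has the highest total.

C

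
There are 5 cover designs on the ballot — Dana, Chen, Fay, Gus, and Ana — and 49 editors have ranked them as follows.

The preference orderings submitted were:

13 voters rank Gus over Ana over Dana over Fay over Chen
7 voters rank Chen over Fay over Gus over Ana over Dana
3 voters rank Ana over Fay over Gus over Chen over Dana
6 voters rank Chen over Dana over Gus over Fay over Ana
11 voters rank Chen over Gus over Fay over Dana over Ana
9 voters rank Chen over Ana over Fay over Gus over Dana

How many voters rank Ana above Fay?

25

Ballots ranking Ana above Fay: 13+3+9 = 25.
Ballots ranking Fay above Ana: 7+6+11 = 24.
So 25 of 49 voters prefer Ana to Fay.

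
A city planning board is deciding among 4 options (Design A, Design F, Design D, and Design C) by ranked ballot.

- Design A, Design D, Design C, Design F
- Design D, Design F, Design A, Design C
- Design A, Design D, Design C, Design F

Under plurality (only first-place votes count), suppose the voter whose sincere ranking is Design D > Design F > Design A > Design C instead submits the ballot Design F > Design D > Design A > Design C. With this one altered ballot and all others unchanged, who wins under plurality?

Design A

First-place totals with the altered ballot: Design A 2, Design F 1, Design D 0, Design C 0.
The winner is unchanged: still Design A.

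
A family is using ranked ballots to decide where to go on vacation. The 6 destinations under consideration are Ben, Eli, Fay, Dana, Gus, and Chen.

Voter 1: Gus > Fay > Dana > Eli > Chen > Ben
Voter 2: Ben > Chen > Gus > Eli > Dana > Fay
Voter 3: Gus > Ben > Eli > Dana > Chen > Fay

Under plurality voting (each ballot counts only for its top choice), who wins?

First-place vote totals:
  Ben: 1
  Eli: 0
  Fay: 0
  Dana: 0
  Gus: 2
  Chen: 0
Gus has the most first-place votes.

Gus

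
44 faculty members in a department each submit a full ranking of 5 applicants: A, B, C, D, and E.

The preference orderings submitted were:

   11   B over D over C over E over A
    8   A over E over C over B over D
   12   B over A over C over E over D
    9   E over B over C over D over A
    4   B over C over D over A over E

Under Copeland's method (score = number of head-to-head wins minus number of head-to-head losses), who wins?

Pairwise results:
  A vs B: B wins 36–8.
  A vs C: C wins 24–20.
  A vs D: D wins 24–20.
  A vs E: A wins 24–20.
  B vs C: B wins 36–8.
  B vs D: B wins 44–0.
  B vs E: B wins 27–17.
  C vs D: C wins 33–11.
  C vs E: C wins 27–17.
  D vs E: E wins 29–15.
Copeland scores (wins − losses):
  A: 1 − 3 = -2
  B: 4 − 0 = 4
  C: 3 − 1 = 2
  D: 1 − 3 = -2
  E: 1 − 3 = -2
B has the best Copeland score.

B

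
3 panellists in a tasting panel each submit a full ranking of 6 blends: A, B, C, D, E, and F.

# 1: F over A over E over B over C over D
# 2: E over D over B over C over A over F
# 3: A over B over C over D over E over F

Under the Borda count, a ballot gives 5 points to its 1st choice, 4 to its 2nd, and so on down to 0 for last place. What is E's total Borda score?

9

Borda scores:
  A: 4 + 1 + 5 = 10
  B: 2 + 3 + 4 = 9
  C: 1 + 2 + 3 = 6
  D: 0 + 4 + 2 = 6
  E: 3 + 5 + 1 = 9
  F: 5 + 0 + 0 = 5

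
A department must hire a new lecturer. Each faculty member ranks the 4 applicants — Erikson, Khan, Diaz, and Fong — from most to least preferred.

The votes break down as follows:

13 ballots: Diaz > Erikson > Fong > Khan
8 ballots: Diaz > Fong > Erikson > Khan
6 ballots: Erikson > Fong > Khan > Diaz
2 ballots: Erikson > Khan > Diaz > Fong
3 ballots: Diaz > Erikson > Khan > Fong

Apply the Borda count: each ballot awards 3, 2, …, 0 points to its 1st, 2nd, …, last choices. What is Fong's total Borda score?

Borda scores:
  Erikson: 13·2 + 8·1 + 6·3 + 2·3 + 3·2 = 64
  Khan: 13·0 + 8·0 + 6·1 + 2·2 + 3·1 = 13
  Diaz: 13·3 + 8·3 + 6·0 + 2·1 + 3·3 = 74
  Fong: 13·1 + 8·2 + 6·2 + 2·0 + 3·0 = 41

41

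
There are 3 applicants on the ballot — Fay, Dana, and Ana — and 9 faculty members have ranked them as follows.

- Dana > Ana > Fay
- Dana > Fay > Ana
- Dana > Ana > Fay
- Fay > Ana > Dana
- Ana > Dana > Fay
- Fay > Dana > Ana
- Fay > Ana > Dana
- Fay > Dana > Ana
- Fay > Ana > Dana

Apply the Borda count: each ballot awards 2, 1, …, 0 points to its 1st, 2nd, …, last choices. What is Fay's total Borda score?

11

Borda scores:
  Fay: 0 + 1 + 0 + 2 + 0 + 2 + 2 + 2 + 2 = 11
  Dana: 2 + 2 + 2 + 0 + 1 + 1 + 0 + 1 + 0 = 9
  Ana: 1 + 0 + 1 + 1 + 2 + 0 + 1 + 0 + 1 = 7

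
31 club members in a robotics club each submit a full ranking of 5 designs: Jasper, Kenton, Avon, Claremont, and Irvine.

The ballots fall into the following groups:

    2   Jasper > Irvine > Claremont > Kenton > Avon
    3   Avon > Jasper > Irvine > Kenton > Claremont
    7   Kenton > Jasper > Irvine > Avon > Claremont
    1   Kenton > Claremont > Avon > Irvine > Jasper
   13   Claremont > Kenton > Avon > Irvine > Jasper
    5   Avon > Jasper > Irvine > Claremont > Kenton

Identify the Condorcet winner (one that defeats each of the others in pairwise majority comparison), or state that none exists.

There is no Condorcet winner

Head-to-head results (31 voters total):
Jasper vs Kenton: Kenton wins 21–10.
Jasper vs Avon: Avon wins 22–9.
Jasper vs Claremont: Jasper wins 17–14.
Jasper vs Irvine: Jasper wins 17–14.
Kenton vs Avon: Kenton wins 23–8.
Kenton vs Claremont: Claremont wins 20–11.
Kenton vs Irvine: Kenton wins 21–10.
Avon vs Claremont: Claremont wins 16–15.
Avon vs Irvine: Avon wins 22–9.
Claremont vs Irvine: Irvine wins 17–14.
No candidate beats all others: Jasper beats Claremont beats Kenton beats Jasper, a majority cycle.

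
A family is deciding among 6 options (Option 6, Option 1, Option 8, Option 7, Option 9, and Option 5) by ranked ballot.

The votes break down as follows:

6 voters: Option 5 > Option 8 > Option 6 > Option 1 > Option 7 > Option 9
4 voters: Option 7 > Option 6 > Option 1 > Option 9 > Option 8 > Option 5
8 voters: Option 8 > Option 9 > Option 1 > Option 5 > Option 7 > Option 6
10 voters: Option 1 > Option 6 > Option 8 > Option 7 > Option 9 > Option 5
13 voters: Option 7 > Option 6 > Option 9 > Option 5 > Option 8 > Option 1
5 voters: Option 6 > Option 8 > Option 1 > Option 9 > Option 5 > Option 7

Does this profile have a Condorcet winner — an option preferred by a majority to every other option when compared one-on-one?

No

Head-to-head results (46 voters total):
Option 6 vs Option 1: Option 6 wins 28–18.
Option 6 vs Option 8: Option 6 wins 32–14.
Option 6 vs Option 7: Option 7 wins 25–21.
Option 6 vs Option 9: Option 6 wins 38–8.
Option 6 vs Option 5: Option 6 wins 32–14.
Option 1 vs Option 8: Option 8 wins 32–14.
Option 1 vs Option 7: Option 1 wins 29–17.
Option 1 vs Option 9: Option 1 wins 25–21.
Option 1 vs Option 5: Option 1 wins 27–19.
Option 8 vs Option 7: Option 8 wins 29–17.
Option 8 vs Option 9: Option 8 wins 29–17.
Option 8 vs Option 5: Option 8 wins 27–19.
Option 7 vs Option 9: Option 7 wins 33–13.
Option 7 vs Option 5: Option 7 wins 27–19.
Option 9 vs Option 5: Option 9 wins 40–6.
No candidate beats all others: Option 6 beats Option 1 beats Option 7 beats Option 6, a majority cycle.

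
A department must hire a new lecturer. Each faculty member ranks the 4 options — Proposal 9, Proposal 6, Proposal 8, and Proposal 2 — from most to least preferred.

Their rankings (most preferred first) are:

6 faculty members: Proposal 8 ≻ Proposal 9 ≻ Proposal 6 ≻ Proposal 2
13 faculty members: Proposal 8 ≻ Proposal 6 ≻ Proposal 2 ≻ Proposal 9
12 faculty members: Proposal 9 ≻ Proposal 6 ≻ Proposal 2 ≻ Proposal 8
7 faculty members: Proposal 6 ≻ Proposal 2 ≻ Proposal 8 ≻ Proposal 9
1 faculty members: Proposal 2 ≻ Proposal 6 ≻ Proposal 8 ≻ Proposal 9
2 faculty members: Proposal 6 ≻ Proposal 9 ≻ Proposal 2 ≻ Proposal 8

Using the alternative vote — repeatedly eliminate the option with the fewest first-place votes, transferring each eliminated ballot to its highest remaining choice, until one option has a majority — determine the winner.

Proposal 8

Round 1: Proposal 8 19, Proposal 9 12, Proposal 6 9, Proposal 2 1. Proposal 2 has the fewest and is eliminated.
Round 2: Proposal 8 19, Proposal 9 12, Proposal 6 10. Proposal 6 has the fewest and is eliminated.
Round 3: Proposal 8 27, Proposal 9 14. Proposal 8 has a majority.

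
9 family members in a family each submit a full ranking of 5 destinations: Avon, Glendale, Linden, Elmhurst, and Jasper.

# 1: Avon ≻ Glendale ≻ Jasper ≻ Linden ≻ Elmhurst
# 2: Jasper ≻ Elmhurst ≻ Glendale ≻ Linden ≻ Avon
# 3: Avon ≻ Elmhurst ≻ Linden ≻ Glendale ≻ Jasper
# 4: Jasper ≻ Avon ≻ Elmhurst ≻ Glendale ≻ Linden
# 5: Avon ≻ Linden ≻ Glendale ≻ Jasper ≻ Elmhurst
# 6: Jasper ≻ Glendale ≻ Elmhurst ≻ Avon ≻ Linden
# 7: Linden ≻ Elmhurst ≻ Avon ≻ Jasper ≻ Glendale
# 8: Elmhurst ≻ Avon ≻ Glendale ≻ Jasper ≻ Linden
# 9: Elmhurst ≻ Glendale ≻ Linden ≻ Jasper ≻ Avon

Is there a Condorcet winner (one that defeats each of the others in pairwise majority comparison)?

Head-to-head results (9 voters total):
Avon vs Glendale: Avon wins 6–3.
Avon vs Linden: Avon wins 6–3.
Avon vs Elmhurst: Elmhurst wins 5–4.
Avon vs Jasper: Avon wins 5–4.
Glendale vs Linden: Glendale wins 6–3.
Glendale vs Elmhurst: Elmhurst wins 6–3.
Glendale vs Jasper: Glendale wins 5–4.
Linden vs Elmhurst: Elmhurst wins 6–3.
Linden vs Jasper: Jasper wins 5–4.
Elmhurst vs Jasper: Jasper wins 5–4.
No candidate beats all others: Avon beats Jasper beats Elmhurst beats Avon, a majority cycle.

No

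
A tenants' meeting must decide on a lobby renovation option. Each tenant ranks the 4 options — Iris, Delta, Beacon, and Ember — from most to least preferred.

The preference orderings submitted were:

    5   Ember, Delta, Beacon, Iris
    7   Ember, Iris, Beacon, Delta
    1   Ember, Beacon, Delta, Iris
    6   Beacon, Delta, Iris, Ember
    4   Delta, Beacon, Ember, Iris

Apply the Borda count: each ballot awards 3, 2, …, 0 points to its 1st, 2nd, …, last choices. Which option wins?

Borda scores:
  Iris: 5·0 + 7·2 + 0 + 6·1 + 4·0 = 20
  Delta: 5·2 + 7·0 + 1 + 6·2 + 4·3 = 35
  Beacon: 5·1 + 7·1 + 2 + 6·3 + 4·2 = 40
  Ember: 5·3 + 7·3 + 3 + 6·0 + 4·1 = 43
Ember has the highest total.

Ember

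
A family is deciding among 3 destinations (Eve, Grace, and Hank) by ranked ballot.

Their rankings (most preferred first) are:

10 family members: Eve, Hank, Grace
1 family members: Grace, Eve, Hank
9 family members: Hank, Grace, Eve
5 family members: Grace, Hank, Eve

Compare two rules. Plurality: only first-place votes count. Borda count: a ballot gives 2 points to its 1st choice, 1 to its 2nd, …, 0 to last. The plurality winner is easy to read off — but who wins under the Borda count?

Hank

Plurality first-place counts: Eve 10, Grace 6, Hank 9 → Eve.
Borda totals: Eve 21, Grace 21, Hank 33 → Hank.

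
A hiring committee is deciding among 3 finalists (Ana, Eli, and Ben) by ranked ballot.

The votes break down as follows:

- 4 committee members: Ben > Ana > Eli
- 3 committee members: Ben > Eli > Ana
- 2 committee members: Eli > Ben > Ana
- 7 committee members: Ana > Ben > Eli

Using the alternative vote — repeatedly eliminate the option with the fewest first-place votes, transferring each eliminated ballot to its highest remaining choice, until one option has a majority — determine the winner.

Ben

Round 1: Ana 7, Ben 7, Eli 2. Eli has the fewest and is eliminated.
Round 2: Ben 9, Ana 7. Ben has a majority.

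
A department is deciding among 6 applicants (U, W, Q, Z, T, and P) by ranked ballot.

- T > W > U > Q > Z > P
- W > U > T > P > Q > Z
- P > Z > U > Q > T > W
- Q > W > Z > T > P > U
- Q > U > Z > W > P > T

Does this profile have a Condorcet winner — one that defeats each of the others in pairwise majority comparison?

No

Head-to-head results (5 voters total):
U vs W: W wins 3–2.
U vs Q: U wins 3–2.
U vs Z: U wins 3–2.
U vs T: U wins 3–2.
U vs P: U wins 3–2.
W vs Q: Q wins 3–2.
W vs Z: W wins 3–2.
W vs T: W wins 3–2.
W vs P: W wins 4–1.
Q vs Z: Q wins 4–1.
Q vs T: Q wins 3–2.
Q vs P: Q wins 3–2.
Z vs T: Z wins 3–2.
Z vs P: Z wins 3–2.
T vs P: T wins 3–2.
No candidate beats all others: U beats Q beats W beats U, a majority cycle.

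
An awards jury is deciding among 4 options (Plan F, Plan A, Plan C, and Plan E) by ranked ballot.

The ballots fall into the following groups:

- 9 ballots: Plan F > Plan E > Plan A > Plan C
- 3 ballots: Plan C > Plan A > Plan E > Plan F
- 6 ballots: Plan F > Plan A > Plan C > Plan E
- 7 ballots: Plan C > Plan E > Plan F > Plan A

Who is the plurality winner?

First-place vote totals:
  Plan F: 15
  Plan A: 0
  Plan C: 10
  Plan E: 0
Plan F has the most first-place votes.

Plan F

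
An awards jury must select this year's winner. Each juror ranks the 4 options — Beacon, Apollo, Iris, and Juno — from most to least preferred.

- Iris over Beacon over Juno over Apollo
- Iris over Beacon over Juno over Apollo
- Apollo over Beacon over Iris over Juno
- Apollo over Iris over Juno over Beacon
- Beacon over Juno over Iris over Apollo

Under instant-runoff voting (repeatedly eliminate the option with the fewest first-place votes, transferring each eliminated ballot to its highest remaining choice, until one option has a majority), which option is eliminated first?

Juno

Round 1: Apollo 2, Iris 2, Beacon 1, Juno 0. Juno has the fewest and is eliminated.
Round 2: Apollo 2, Iris 2, Beacon 1. Beacon has the fewest and is eliminated.
Round 3: Iris 3, Apollo 2. Iris has a majority.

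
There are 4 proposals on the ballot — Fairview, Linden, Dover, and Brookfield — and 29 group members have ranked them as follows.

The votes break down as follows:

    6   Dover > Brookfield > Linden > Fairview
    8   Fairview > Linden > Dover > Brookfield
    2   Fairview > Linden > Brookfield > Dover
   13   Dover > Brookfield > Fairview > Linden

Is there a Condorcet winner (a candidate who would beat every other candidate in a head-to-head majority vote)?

Head-to-head results (29 voters total):
Fairview vs Linden: Fairview wins 23–6.
Fairview vs Dover: Dover wins 19–10.
Fairview vs Brookfield: Brookfield wins 19–10.
Linden vs Dover: Dover wins 19–10.
Linden vs Brookfield: Brookfield wins 19–10.
Dover vs Brookfield: Dover wins 27–2.
Dover beats each rival — Fairview (19–10), Linden (19–10), Brookfield (27–2) — so Dover is the Condorcet winner.

Yes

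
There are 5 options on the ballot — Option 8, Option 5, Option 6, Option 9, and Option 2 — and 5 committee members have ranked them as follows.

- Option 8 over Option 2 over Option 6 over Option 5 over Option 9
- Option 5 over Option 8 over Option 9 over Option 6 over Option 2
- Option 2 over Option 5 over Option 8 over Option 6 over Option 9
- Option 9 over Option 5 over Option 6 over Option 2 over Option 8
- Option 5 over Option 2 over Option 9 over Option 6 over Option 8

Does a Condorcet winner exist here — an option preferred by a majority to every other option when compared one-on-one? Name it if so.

Option 5

Head-to-head results (5 voters total):
Option 8 vs Option 5: Option 5 wins 4–1.
Option 8 vs Option 6: Option 8 wins 3–2.
Option 8 vs Option 9: Option 8 wins 3–2.
Option 8 vs Option 2: Option 2 wins 3–2.
Option 5 vs Option 6: Option 5 wins 4–1.
Option 5 vs Option 9: Option 5 wins 4–1.
Option 5 vs Option 2: Option 5 wins 3–2.
Option 6 vs Option 9: Option 9 wins 3–2.
Option 6 vs Option 2: Option 2 wins 3–2.
Option 9 vs Option 2: Option 2 wins 3–2.
Option 5 beats each rival — Option 8 (4–1), Option 6 (4–1), Option 9 (4–1), Option 2 (3–2) — so Option 5 is the Condorcet winner.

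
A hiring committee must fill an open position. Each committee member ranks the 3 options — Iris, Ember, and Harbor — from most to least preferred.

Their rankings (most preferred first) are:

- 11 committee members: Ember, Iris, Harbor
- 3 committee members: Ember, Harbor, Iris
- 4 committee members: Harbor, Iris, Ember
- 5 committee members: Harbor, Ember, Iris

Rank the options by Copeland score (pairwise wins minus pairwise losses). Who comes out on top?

Ember

Pairwise results:
  Iris vs Ember: Ember wins 19–4.
  Iris vs Harbor: Harbor wins 12–11.
  Ember vs Harbor: Ember wins 14–9.
Copeland scores (wins − losses):
  Iris: 0 − 2 = -2
  Ember: 2 − 0 = 2
  Harbor: 1 − 1 = 0
Ember has the best Copeland score.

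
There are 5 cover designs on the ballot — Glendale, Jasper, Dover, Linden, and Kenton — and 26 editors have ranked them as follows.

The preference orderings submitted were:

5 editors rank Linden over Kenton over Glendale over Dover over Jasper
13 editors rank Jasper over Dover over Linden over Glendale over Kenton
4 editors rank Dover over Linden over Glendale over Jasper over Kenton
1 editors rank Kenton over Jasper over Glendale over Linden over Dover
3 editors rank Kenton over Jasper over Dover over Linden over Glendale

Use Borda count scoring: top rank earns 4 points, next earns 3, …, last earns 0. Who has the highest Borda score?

Jasper

Borda scores:
  Glendale: 5·2 + 13·1 + 4·2 + 2 + 3·0 = 33
  Jasper: 5·0 + 13·4 + 4·1 + 3 + 3·3 = 68
  Dover: 5·1 + 13·3 + 4·4 + 0 + 3·2 = 66
  Linden: 5·4 + 13·2 + 4·3 + 1 + 3·1 = 62
  Kenton: 5·3 + 13·0 + 4·0 + 4 + 3·4 = 31
Jasper has the highest total.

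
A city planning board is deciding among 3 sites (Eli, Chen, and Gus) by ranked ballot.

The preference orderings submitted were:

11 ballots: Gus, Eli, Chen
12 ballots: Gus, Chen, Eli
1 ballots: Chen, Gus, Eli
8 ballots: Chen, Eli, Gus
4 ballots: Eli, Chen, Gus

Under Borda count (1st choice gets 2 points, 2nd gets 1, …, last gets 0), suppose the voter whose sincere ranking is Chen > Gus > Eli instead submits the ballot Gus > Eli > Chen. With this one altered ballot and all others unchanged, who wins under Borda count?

Borda totals with the altered ballot: Eli 28, Chen 32, Gus 48.
The winner is unchanged: still Gus.

Gus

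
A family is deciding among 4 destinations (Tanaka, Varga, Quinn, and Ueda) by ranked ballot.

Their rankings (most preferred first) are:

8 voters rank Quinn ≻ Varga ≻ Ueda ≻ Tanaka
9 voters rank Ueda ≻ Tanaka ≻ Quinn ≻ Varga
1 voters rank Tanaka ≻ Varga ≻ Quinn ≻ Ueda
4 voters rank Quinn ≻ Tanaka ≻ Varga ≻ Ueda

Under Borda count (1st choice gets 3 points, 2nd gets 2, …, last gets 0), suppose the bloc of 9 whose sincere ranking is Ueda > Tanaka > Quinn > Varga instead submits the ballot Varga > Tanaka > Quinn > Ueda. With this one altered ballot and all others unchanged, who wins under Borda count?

Borda totals with the altered ballot: Tanaka 29, Varga 49, Quinn 46, Ueda 8.
The switch changes the winner from Quinn to Varga.

Varga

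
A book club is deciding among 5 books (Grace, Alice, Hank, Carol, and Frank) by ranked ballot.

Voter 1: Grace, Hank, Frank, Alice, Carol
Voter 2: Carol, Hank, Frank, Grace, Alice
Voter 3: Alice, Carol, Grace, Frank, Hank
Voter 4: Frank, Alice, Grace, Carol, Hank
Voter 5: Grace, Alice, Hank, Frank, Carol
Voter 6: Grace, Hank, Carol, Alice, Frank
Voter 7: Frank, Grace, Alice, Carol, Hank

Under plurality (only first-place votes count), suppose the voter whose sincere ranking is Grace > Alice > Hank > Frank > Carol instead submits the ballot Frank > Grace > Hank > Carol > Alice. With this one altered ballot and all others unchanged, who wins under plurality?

First-place totals with the altered ballot: Grace 2, Alice 1, Hank 0, Carol 1, Frank 3.
The switch changes the winner from Grace to Frank.

Frank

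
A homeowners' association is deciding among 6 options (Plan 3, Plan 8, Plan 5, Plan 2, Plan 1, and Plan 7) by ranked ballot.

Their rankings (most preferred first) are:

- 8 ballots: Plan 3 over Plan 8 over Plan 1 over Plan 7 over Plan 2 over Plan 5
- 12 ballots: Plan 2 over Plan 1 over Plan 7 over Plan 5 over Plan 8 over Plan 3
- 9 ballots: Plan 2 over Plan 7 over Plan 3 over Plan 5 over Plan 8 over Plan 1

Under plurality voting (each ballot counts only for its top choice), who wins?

First-place vote totals:
  Plan 3: 8
  Plan 8: 0
  Plan 5: 0
  Plan 2: 21
  Plan 1: 0
  Plan 7: 0
Plan 2 has the most first-place votes.

Plan 2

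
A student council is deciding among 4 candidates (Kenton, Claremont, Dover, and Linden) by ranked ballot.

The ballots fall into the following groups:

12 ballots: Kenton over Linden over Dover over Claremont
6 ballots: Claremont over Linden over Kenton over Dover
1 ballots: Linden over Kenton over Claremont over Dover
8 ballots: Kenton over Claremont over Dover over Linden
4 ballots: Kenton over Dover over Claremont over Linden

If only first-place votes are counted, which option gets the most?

Kenton

First-place vote totals:
  Kenton: 24
  Claremont: 6
  Dover: 0
  Linden: 1
Kenton has the most first-place votes.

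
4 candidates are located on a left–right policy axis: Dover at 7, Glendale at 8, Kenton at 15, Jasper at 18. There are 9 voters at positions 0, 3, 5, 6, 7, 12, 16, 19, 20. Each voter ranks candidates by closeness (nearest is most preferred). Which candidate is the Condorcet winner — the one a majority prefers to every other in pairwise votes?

With single-peaked preferences on a line, the Condorcet winner is the candidate closest to the median voter.
The median voter (position 7) is closest to Dover at 7.
Check: Dover vs Jasper — voters closer to Dover: 6 of 9.

Dover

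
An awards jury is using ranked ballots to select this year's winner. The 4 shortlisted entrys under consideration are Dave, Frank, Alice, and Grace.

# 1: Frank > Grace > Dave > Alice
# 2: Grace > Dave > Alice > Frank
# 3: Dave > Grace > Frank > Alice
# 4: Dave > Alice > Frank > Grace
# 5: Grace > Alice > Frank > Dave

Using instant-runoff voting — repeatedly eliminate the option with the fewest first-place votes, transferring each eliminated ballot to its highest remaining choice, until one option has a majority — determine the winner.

Round 1: Dave 2, Grace 2, Frank 1, Alice 0. Alice has the fewest and is eliminated.
Round 2: Dave 2, Grace 2, Frank 1. Frank has the fewest and is eliminated.
Round 3: Grace 3, Dave 2. Grace has a majority.

Grace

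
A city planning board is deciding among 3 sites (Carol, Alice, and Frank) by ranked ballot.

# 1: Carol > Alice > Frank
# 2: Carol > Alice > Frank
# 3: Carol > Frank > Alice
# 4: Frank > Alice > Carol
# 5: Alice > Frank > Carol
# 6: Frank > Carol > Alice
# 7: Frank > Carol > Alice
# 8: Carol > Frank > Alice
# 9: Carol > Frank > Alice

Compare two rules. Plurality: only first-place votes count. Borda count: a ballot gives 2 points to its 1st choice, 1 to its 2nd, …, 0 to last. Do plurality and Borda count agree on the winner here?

Yes

Plurality first-place counts: Carol 5, Alice 1, Frank 3 → Carol.
Borda totals: Carol 12, Alice 5, Frank 10 → Carol.
The two rules agree on Carol.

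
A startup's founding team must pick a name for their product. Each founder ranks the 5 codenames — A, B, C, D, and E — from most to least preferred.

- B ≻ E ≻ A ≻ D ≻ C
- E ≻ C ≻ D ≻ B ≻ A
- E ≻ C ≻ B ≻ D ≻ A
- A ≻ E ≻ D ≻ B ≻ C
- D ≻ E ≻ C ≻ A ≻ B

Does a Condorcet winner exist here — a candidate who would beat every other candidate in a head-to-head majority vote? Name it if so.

E

Head-to-head results (5 voters total):
A vs B: B wins 3–2.
A vs C: C wins 3–2.
A vs D: D wins 3–2.
A vs E: E wins 4–1.
B vs C: C wins 3–2.
B vs D: D wins 3–2.
B vs E: E wins 4–1.
C vs D: D wins 3–2.
C vs E: E wins 5–0.
D vs E: E wins 4–1.
E beats each rival — A (4–1), B (4–1), C (5–0), D (4–1) — so E is the Condorcet winner.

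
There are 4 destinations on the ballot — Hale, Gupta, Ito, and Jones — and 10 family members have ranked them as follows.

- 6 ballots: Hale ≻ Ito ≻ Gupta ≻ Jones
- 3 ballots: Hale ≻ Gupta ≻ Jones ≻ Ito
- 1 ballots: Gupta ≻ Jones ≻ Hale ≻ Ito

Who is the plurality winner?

First-place vote totals:
  Hale: 9
  Gupta: 1
  Ito: 0
  Jones: 0
Hale has the most first-place votes.

Hale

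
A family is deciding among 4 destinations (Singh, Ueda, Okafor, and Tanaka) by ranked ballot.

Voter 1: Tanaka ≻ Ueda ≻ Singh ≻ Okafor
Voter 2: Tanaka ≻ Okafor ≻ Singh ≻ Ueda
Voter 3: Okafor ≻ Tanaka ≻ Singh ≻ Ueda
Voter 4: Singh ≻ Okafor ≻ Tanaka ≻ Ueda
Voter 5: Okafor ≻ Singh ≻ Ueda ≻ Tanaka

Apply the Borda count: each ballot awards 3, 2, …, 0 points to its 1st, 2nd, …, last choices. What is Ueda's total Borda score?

3

Borda scores:
  Singh: 1 + 1 + 1 + 3 + 2 = 8
  Ueda: 2 + 0 + 0 + 0 + 1 = 3
  Okafor: 0 + 2 + 3 + 2 + 3 = 10
  Tanaka: 3 + 3 + 2 + 1 + 0 = 9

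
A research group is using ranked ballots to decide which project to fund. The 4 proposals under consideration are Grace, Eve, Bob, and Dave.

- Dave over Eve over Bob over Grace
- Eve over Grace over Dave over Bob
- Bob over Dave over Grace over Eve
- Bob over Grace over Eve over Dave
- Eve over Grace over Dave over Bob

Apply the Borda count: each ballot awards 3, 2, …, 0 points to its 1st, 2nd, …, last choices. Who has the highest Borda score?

Eve

Borda scores:
  Grace: 0 + 2 + 1 + 2 + 2 = 7
  Eve: 2 + 3 + 0 + 1 + 3 = 9
  Bob: 1 + 0 + 3 + 3 + 0 = 7
  Dave: 3 + 1 + 2 + 0 + 1 = 7
Eve has the highest total.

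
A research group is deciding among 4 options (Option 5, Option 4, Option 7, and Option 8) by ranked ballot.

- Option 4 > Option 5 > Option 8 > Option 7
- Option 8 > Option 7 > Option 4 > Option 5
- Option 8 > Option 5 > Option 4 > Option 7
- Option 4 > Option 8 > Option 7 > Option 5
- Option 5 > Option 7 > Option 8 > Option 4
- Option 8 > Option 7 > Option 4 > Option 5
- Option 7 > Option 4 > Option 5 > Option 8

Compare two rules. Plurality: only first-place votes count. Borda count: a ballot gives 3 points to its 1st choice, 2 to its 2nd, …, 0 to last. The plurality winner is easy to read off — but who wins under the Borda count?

Option 8

Plurality first-place counts: Option 5 1, Option 4 2, Option 7 1, Option 8 3 → Option 8.
Borda totals: Option 5 8, Option 4 11, Option 7 10, Option 8 13 → Option 8.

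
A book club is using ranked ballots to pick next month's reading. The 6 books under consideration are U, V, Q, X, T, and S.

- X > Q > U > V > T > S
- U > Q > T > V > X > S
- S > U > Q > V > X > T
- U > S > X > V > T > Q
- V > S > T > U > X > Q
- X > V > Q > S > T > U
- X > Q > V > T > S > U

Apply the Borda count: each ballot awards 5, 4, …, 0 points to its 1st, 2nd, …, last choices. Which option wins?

X

Borda scores:
  U: 3 + 5 + 4 + 5 + 2 + 0 + 0 = 19
  V: 2 + 2 + 2 + 2 + 5 + 4 + 3 = 20
  Q: 4 + 4 + 3 + 0 + 0 + 3 + 4 = 18
  X: 5 + 1 + 1 + 3 + 1 + 5 + 5 = 21
  T: 1 + 3 + 0 + 1 + 3 + 1 + 2 = 11
  S: 0 + 0 + 5 + 4 + 4 + 2 + 1 = 16
X has the highest total.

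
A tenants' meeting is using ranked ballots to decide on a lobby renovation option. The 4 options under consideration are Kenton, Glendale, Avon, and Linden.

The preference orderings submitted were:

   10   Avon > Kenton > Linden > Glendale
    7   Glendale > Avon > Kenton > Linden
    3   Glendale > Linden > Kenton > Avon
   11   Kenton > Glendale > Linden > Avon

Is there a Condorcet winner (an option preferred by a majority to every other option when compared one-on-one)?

No

Head-to-head results (31 voters total):
Kenton vs Glendale: Kenton wins 21–10.
Kenton vs Avon: Avon wins 17–14.
Kenton vs Linden: Kenton wins 28–3.
Glendale vs Avon: Glendale wins 21–10.
Glendale vs Linden: Glendale wins 21–10.
Avon vs Linden: Avon wins 17–14.
No candidate beats all others: Kenton beats Glendale beats Avon beats Kenton, a majority cycle.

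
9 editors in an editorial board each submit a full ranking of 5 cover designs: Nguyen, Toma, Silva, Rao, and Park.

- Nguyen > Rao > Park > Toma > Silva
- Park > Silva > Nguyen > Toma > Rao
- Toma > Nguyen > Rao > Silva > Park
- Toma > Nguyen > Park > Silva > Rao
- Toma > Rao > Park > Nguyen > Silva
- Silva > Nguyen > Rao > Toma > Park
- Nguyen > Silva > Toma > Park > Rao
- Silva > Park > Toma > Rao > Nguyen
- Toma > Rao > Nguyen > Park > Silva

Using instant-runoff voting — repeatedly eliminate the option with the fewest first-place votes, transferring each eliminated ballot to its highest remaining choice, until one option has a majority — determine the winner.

Toma

Round 1: Toma 4, Nguyen 2, Silva 2, Park 1, Rao 0. Rao has the fewest and is eliminated.
Round 2: Toma 4, Nguyen 2, Silva 2, Park 1. Park has the fewest and is eliminated.
Round 3: Toma 4, Silva 3, Nguyen 2. Nguyen has the fewest and is eliminated.
Round 4: Toma 5, Silva 4. Toma has a majority.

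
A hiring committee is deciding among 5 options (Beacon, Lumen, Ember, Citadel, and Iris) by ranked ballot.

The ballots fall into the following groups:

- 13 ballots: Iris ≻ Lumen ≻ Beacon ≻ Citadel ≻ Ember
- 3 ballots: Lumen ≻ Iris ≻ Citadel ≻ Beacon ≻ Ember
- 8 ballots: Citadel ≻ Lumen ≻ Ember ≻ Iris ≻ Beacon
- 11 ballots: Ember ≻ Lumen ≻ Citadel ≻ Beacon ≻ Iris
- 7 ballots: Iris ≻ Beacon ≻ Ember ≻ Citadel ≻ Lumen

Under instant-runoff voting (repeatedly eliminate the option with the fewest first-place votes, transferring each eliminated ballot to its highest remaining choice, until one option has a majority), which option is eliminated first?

Round 1: Iris 20, Ember 11, Citadel 8, Lumen 3, Beacon 0. Beacon has the fewest and is eliminated.
Round 2: Iris 20, Ember 11, Citadel 8, Lumen 3. Lumen has the fewest and is eliminated.
Round 3: Iris 23, Ember 11, Citadel 8. Iris has a majority.

Beacon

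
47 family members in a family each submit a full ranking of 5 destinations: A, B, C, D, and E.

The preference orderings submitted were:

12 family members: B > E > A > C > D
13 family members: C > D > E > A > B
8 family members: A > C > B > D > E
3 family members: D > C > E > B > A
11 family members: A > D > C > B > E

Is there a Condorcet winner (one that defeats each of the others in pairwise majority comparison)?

No

Head-to-head results (47 voters total):
A vs B: A wins 32–15.
A vs C: A wins 31–16.
A vs D: A wins 31–16.
A vs E: E wins 28–19.
B vs C: C wins 35–12.
B vs D: D wins 27–20.
B vs E: B wins 31–16.
C vs D: C wins 33–14.
C vs E: C wins 35–12.
D vs E: D wins 35–12.
No candidate beats all others: A beats B beats E beats A, a majority cycle.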